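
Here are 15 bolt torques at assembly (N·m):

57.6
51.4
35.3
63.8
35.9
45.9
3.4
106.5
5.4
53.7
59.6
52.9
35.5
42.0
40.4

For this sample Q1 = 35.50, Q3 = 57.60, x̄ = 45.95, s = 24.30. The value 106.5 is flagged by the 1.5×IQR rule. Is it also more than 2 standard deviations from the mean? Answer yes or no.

z = (106.5 − 45.95) / 24.30 = 2.49.
|z| = 2.49 > 2.

yes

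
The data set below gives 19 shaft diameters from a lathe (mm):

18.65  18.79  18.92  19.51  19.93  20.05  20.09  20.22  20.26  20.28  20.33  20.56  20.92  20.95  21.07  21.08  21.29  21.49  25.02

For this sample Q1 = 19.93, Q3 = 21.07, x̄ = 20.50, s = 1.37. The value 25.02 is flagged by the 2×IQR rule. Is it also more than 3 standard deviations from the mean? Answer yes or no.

yes

z = (25.02 − 20.50) / 1.37 = 3.30.
|z| = 3.30 > 3.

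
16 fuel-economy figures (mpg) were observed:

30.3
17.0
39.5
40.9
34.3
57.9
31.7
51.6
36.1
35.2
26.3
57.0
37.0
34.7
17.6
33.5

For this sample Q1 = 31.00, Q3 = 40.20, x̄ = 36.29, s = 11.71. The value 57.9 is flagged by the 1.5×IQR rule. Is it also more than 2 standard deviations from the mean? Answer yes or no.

z = (57.9 − 36.29) / 11.71 = 1.85.
|z| = 1.85 ≤ 2.

no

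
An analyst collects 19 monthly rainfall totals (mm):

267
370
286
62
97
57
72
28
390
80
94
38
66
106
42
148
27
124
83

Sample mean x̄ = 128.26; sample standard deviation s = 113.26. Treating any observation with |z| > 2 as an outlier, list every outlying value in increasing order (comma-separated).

Cutoffs at x̄ ± 2s: 128.26 ± 2·113.26 = [-98.26, 354.78].
370: z = 2.13, |z| > 2 → outlier.
390: z = 2.31, |z| > 2 → outlier.
Every other value lies within [-98.26, 354.78].

370, 390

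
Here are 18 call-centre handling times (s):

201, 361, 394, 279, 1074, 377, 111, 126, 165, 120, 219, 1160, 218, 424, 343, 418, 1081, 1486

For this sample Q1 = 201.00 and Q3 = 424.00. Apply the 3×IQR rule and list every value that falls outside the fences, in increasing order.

1160, 1486

IQR = Q3 − Q1 = 424.00 − 201.00 = 223.00.
Lower fence = Q1 − 3·IQR = 201.00 − 669.00 = -468.00.
Upper fence = Q3 + 3·IQR = 424.00 + 669.00 = 1093.00.
1160 > 1093.00 → outlier.
1486 > 1093.00 → outlier.
All remaining values lie within [-468.00, 1093.00].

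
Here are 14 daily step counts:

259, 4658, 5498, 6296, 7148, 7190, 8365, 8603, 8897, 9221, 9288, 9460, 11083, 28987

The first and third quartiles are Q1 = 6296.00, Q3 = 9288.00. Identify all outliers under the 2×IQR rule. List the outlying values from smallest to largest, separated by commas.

IQR = Q3 − Q1 = 9288.00 − 6296.00 = 2992.00.
Lower fence = Q1 − 2·IQR = 6296.00 − 5984.00 = 312.00.
Upper fence = Q3 + 2·IQR = 9288.00 + 5984.00 = 15272.00.
259 < 312.00 → outlier.
28987 > 15272.00 → outlier.
All remaining values lie within [312.00, 15272.00].

259, 28987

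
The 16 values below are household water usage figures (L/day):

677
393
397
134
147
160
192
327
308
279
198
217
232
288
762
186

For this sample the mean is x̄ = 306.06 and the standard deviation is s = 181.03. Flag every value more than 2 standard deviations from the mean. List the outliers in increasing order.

677, 762

Cutoffs at x̄ ± 2s: 306.06 ± 2·181.03 = [-56.00, 668.12].
677: z = 2.05, |z| > 2 → outlier.
762: z = 2.52, |z| > 2 → outlier.
Every other value lies within [-56.00, 668.12].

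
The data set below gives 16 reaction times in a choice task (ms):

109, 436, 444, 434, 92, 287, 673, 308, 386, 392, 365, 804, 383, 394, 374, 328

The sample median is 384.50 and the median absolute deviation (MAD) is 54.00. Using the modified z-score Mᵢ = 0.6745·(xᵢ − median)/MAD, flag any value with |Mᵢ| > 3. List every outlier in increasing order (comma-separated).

92, 109, 673, 804

|Mᵢ| > 3 ⇔ |xᵢ − 384.50| > 3·54.00/0.6745 = 240.18.
So outliers lie outside [144.32, 624.68].
92: M = -3.65 → outlier.
109: M = -3.44 → outlier.
673: M = 3.60 → outlier.
804: M = 5.24 → outlier.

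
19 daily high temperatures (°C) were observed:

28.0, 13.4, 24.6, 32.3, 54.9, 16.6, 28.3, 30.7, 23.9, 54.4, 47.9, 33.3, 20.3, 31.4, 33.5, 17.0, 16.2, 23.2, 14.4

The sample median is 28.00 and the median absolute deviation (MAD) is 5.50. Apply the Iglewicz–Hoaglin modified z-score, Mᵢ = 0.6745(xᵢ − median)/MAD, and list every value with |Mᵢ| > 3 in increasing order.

54.4, 54.9

|Mᵢ| > 3 ⇔ |xᵢ − 28.00| > 3·5.50/0.6745 = 24.46.
So outliers lie outside [3.54, 52.46].
54.4: M = 3.24 → outlier.
54.9: M = 3.30 → outlier.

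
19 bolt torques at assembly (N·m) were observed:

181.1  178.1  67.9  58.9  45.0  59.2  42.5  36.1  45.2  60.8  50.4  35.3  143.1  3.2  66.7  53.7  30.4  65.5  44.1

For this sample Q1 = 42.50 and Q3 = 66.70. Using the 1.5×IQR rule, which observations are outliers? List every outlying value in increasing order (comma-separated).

IQR = Q3 − Q1 = 66.70 − 42.50 = 24.20.
Lower fence = Q1 − 1.5·IQR = 42.50 − 36.30 = 6.20.
Upper fence = Q3 + 1.5·IQR = 66.70 + 36.30 = 103.00.
3.2 < 6.20 → outlier.
143.1 > 103.00 → outlier.
178.1 > 103.00 → outlier.
181.1 > 103.00 → outlier.
All remaining values lie within [6.20, 103.00].

3.2, 143.1, 178.1, 181.1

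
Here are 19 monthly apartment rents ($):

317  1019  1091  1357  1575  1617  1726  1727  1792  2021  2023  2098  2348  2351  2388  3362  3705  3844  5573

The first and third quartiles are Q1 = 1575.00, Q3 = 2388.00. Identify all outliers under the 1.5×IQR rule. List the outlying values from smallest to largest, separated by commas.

317, 3705, 3844, 5573

IQR = Q3 − Q1 = 2388.00 − 1575.00 = 813.00.
Lower fence = Q1 − 1.5·IQR = 1575.00 − 1219.50 = 355.50.
Upper fence = Q3 + 1.5·IQR = 2388.00 + 1219.50 = 3607.50.
317 < 355.50 → outlier.
3705 > 3607.50 → outlier.
3844 > 3607.50 → outlier.
5573 > 3607.50 → outlier.
All remaining values lie within [355.50, 3607.50].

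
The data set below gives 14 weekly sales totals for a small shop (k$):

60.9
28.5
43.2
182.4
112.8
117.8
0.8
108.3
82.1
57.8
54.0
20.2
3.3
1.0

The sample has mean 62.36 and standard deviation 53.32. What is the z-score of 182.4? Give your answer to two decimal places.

2.25

z = (182.4 − 62.36) / 53.32 = 2.25.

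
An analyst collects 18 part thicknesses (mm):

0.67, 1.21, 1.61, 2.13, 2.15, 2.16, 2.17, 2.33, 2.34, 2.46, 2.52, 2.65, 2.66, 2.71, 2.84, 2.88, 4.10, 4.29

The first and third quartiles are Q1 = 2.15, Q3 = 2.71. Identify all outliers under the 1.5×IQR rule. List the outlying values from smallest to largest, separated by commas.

IQR = Q3 − Q1 = 2.71 − 2.15 = 0.56.
Lower fence = Q1 − 1.5·IQR = 2.15 − 0.84 = 1.31.
Upper fence = Q3 + 1.5·IQR = 2.71 + 0.84 = 3.55.
0.67 < 1.31 → outlier.
1.21 < 1.31 → outlier.
4.10 > 3.55 → outlier.
4.29 > 3.55 → outlier.
All remaining values lie within [1.31, 3.55].

0.67, 1.21, 4.10, 4.29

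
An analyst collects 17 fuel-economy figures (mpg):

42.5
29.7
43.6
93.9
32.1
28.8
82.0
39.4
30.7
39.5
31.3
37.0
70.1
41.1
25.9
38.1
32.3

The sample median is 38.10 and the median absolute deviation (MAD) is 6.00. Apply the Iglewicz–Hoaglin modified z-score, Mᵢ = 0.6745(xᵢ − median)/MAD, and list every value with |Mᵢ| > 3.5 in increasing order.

70.1, 82.0, 93.9

|Mᵢ| > 3.5 ⇔ |xᵢ − 38.10| > 3.5·6.00/0.6745 = 31.13.
So outliers lie outside [6.97, 69.23].
70.1: M = 3.60 → outlier.
82.0: M = 4.94 → outlier.
93.9: M = 6.27 → outlier.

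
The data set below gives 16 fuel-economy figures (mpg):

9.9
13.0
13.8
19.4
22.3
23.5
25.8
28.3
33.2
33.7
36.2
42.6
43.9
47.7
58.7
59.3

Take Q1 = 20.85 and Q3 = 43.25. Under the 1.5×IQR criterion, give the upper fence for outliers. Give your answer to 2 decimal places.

76.85

IQR = Q3 − Q1 = 43.25 − 20.85 = 22.40.
Lower fence = Q1 − 1.5·IQR = 20.85 − 33.60 = -12.75.
Upper fence = Q3 + 1.5·IQR = 43.25 + 33.60 = 76.85.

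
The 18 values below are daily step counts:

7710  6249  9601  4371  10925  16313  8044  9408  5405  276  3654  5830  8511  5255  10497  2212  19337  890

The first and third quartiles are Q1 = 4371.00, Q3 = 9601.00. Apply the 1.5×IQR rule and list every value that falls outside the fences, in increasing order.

19337

IQR = Q3 − Q1 = 9601.00 − 4371.00 = 5230.00.
Lower fence = Q1 − 1.5·IQR = 4371.00 − 7845.00 = -3474.00.
Upper fence = Q3 + 1.5·IQR = 9601.00 + 7845.00 = 17446.00.
19337 > 17446.00 → outlier.
All remaining values lie within [-3474.00, 17446.00].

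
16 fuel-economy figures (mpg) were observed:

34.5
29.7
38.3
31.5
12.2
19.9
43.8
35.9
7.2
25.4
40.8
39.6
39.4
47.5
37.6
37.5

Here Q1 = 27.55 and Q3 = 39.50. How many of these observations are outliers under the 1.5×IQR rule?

IQR = 11.95; fences at 27.55 − 17.925 = 9.625 and 39.50 + 17.925 = 57.425.
Outside the cutoffs: 7.2.

1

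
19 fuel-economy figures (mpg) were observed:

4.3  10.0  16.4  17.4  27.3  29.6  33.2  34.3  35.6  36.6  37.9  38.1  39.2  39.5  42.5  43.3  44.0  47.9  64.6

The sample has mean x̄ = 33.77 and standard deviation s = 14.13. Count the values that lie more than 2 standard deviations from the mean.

Cutoffs: x̄ ± 2s = [5.51, 62.03].
Outside the cutoffs: 4.3, 64.6.

2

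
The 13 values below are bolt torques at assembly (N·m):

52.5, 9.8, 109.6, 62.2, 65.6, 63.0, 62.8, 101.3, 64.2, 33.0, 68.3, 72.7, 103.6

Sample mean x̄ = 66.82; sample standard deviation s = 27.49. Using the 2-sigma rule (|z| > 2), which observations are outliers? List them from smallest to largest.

9.8

Cutoffs at x̄ ± 2s: 66.82 ± 2·27.49 = [11.84, 121.80].
9.8: z = -2.07, |z| > 2 → outlier.
Every other value lies within [11.84, 121.80].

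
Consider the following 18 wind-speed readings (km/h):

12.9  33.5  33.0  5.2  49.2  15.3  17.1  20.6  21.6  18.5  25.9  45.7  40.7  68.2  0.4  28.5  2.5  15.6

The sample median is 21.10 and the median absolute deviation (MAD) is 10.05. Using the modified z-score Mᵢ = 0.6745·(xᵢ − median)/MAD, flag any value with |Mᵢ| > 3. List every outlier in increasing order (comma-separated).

|Mᵢ| > 3 ⇔ |xᵢ − 21.10| > 3·10.05/0.6745 = 44.70.
So outliers lie outside [-23.60, 65.80].
68.2: M = 3.16 → outlier.

68.2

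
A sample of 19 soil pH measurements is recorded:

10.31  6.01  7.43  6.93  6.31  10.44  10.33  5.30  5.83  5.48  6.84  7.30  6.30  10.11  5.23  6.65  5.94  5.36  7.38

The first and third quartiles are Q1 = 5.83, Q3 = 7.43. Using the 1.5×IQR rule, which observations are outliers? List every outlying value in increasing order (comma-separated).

10.11, 10.31, 10.33, 10.44

IQR = Q3 − Q1 = 7.43 − 5.83 = 1.60.
Lower fence = Q1 − 1.5·IQR = 5.83 − 2.40 = 3.43.
Upper fence = Q3 + 1.5·IQR = 7.43 + 2.40 = 9.83.
10.11 > 9.83 → outlier.
10.31 > 9.83 → outlier.
10.33 > 9.83 → outlier.
10.44 > 9.83 → outlier.
All remaining values lie within [3.43, 9.83].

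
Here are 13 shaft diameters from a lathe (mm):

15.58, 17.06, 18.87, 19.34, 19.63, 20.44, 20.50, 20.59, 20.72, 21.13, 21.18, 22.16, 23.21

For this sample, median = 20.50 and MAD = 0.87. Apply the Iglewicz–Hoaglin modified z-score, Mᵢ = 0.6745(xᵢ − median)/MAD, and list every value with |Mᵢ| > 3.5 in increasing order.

15.58

|Mᵢ| > 3.5 ⇔ |xᵢ − 20.50| > 3.5·0.87/0.6745 = 4.51.
So outliers lie outside [15.99, 25.01].
15.58: M = -3.81 → outlier.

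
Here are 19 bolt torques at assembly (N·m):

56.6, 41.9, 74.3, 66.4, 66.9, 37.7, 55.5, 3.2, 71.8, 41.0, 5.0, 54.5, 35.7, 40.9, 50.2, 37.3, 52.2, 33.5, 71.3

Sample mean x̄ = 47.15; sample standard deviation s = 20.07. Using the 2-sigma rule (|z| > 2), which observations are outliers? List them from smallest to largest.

Cutoffs at x̄ ± 2s: 47.15 ± 2·20.07 = [7.01, 87.29].
3.2: z = -2.19, |z| > 2 → outlier.
5.0: z = -2.10, |z| > 2 → outlier.
Every other value lies within [7.01, 87.29].

3.2, 5.0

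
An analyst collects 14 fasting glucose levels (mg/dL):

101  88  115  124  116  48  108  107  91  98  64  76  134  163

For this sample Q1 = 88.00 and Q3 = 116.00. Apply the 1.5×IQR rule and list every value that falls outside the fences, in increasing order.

163

IQR = Q3 − Q1 = 116.00 − 88.00 = 28.00.
Lower fence = Q1 − 1.5·IQR = 88.00 − 42.00 = 46.00.
Upper fence = Q3 + 1.5·IQR = 116.00 + 42.00 = 158.00.
163 > 158.00 → outlier.
All remaining values lie within [46.00, 158.00].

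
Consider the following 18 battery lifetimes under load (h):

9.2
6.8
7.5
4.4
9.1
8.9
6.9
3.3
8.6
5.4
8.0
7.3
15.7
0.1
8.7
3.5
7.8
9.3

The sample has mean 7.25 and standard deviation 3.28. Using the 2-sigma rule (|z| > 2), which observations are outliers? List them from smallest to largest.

0.1, 15.7

Cutoffs at x̄ ± 2s: 7.25 ± 2·3.28 = [0.69, 13.81].
0.1: z = -2.18, |z| > 2 → outlier.
15.7: z = 2.58, |z| > 2 → outlier.
Every other value lies within [0.69, 13.81].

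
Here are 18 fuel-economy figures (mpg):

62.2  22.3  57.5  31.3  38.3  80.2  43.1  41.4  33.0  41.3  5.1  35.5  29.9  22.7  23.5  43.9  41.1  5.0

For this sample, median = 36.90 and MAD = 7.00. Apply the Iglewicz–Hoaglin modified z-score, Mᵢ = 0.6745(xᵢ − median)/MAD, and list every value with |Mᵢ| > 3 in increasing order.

|Mᵢ| > 3 ⇔ |xᵢ − 36.90| > 3·7.00/0.6745 = 31.13.
So outliers lie outside [5.77, 68.03].
5.0: M = -3.07 → outlier.
5.1: M = -3.06 → outlier.
80.2: M = 4.17 → outlier.

5.0, 5.1, 80.2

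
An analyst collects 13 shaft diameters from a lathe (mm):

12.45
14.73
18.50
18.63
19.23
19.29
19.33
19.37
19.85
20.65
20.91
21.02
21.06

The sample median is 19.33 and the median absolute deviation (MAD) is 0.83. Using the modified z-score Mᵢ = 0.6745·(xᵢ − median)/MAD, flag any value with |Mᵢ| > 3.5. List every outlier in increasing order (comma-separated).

12.45, 14.73

|Mᵢ| > 3.5 ⇔ |xᵢ − 19.33| > 3.5·0.83/0.6745 = 4.31.
So outliers lie outside [15.02, 23.64].
12.45: M = -5.59 → outlier.
14.73: M = -3.74 → outlier.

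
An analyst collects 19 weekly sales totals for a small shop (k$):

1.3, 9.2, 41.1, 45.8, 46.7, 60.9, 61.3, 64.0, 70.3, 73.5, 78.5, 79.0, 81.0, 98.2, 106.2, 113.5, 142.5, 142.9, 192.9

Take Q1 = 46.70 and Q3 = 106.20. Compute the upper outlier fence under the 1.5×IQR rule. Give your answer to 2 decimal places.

IQR = Q3 − Q1 = 106.20 − 46.70 = 59.50.
Lower fence = Q1 − 1.5·IQR = 46.70 − 89.25 = -42.55.
Upper fence = Q3 + 1.5·IQR = 106.20 + 89.25 = 195.45.

195.45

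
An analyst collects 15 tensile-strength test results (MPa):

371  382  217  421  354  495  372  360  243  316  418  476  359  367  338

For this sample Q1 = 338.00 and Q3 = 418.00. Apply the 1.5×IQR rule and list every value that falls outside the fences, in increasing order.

217

IQR = Q3 − Q1 = 418.00 − 338.00 = 80.00.
Lower fence = Q1 − 1.5·IQR = 338.00 − 120.00 = 218.00.
Upper fence = Q3 + 1.5·IQR = 418.00 + 120.00 = 538.00.
217 < 218.00 → outlier.
All remaining values lie within [218.00, 538.00].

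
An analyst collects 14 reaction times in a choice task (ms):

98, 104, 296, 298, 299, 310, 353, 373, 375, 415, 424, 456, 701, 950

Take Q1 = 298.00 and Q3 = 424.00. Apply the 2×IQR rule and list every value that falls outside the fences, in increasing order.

701, 950

IQR = Q3 − Q1 = 424.00 − 298.00 = 126.00.
Lower fence = Q1 − 2·IQR = 298.00 − 252.00 = 46.00.
Upper fence = Q3 + 2·IQR = 424.00 + 252.00 = 676.00.
701 > 676.00 → outlier.
950 > 676.00 → outlier.
All remaining values lie within [46.00, 676.00].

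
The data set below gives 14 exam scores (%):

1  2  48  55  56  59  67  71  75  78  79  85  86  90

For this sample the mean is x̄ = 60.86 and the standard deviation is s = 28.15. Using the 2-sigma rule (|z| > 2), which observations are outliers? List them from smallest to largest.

1, 2

Cutoffs at x̄ ± 2s: 60.86 ± 2·28.15 = [4.56, 117.16].
1: z = -2.13, |z| > 2 → outlier.
2: z = -2.09, |z| > 2 → outlier.
Every other value lies within [4.56, 117.16].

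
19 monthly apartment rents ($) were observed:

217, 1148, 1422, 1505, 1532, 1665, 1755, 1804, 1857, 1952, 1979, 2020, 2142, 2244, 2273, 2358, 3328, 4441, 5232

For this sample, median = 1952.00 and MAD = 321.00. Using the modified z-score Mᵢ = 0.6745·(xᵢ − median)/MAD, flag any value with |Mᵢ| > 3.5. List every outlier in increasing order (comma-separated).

217, 4441, 5232

|Mᵢ| > 3.5 ⇔ |xᵢ − 1952.00| > 3.5·321.00/0.6745 = 1665.68.
So outliers lie outside [286.32, 3617.68].
217: M = -3.65 → outlier.
4441: M = 5.23 → outlier.
5232: M = 6.89 → outlier.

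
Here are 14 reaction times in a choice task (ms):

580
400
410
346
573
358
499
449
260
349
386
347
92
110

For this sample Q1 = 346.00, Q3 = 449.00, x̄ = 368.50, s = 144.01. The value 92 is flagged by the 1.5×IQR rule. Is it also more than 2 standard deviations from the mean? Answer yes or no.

z = (92 − 368.50) / 144.01 = -1.92.
|z| = 1.92 ≤ 2.

no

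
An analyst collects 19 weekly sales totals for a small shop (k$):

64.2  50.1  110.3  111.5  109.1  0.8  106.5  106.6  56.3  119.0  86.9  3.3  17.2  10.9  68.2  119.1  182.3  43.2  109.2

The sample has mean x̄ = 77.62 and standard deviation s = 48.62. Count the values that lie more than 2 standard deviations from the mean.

1

Cutoffs: x̄ ± 2s = [-19.62, 174.86].
Outside the cutoffs: 182.3.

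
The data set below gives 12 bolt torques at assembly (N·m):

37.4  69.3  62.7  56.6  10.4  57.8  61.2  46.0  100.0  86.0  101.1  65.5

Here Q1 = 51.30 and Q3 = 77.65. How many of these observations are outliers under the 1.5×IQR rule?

IQR = 26.35; fences at 51.30 − 39.525 = 11.775 and 77.65 + 39.525 = 117.175.
Outside the cutoffs: 10.4.

1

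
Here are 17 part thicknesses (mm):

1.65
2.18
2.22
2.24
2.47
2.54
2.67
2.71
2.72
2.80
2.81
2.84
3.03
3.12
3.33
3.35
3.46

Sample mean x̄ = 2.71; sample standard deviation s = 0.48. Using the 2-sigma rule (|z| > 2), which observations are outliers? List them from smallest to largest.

1.65

Cutoffs at x̄ ± 2s: 2.71 ± 2·0.48 = [1.75, 3.67].
1.65: z = -2.21, |z| > 2 → outlier.
Every other value lies within [1.75, 3.67].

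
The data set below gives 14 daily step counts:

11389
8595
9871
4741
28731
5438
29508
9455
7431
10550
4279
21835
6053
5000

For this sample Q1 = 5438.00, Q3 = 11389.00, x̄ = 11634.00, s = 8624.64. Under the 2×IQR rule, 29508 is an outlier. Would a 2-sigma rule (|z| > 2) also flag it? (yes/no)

z = (29508 − 11634.00) / 8624.64 = 2.07.
|z| = 2.07 > 2.

yes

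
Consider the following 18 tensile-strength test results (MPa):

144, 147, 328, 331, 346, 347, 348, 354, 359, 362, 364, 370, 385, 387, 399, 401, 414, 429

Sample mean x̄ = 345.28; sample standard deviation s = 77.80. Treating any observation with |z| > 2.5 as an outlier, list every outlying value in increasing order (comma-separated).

144, 147

Cutoffs at x̄ ± 2.5s: 345.28 ± 2.5·77.80 = [150.78, 539.78].
144: z = -2.59, |z| > 2.5 → outlier.
147: z = -2.55, |z| > 2.5 → outlier.
Every other value lies within [150.78, 539.78].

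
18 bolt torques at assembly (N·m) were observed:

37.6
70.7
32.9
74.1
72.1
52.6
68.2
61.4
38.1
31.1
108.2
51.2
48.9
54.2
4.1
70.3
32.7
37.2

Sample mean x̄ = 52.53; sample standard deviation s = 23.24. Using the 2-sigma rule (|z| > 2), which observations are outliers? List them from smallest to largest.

Cutoffs at x̄ ± 2s: 52.53 ± 2·23.24 = [6.05, 99.01].
4.1: z = -2.08, |z| > 2 → outlier.
108.2: z = 2.40, |z| > 2 → outlier.
Every other value lies within [6.05, 99.01].

4.1, 108.2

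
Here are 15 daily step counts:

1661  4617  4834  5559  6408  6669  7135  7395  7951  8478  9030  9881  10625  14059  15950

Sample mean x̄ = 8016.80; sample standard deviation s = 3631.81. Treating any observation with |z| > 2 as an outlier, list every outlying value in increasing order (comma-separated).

Cutoffs at x̄ ± 2s: 8016.80 ± 2·3631.81 = [753.18, 15280.42].
15950: z = 2.18, |z| > 2 → outlier.
Every other value lies within [753.18, 15280.42].

15950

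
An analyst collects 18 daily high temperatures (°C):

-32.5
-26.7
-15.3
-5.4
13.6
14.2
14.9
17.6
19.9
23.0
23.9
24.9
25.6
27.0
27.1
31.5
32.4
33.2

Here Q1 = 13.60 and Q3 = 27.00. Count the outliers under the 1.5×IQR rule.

3

IQR = 13.40; fences at 13.60 − 20.10 = -6.50 and 27.00 + 20.10 = 47.10.
Outside the cutoffs: -32.5, -26.7, -15.3.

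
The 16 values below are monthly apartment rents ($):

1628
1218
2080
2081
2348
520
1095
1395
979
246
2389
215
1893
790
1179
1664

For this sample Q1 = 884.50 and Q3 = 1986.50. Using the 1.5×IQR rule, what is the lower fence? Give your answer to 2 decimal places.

-768.50

IQR = Q3 − Q1 = 1986.50 − 884.50 = 1102.00.
Lower fence = Q1 − 1.5·IQR = 884.50 − 1653.00 = -768.50.
Upper fence = Q3 + 1.5·IQR = 1986.50 + 1653.00 = 3639.50.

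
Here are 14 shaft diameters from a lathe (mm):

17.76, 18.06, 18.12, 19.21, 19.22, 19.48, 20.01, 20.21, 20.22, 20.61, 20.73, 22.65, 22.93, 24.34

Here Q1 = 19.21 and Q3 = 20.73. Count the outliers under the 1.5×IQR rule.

IQR = 1.52; fences at 19.21 − 2.28 = 16.93 and 20.73 + 2.28 = 23.01.
Outside the cutoffs: 24.34.

1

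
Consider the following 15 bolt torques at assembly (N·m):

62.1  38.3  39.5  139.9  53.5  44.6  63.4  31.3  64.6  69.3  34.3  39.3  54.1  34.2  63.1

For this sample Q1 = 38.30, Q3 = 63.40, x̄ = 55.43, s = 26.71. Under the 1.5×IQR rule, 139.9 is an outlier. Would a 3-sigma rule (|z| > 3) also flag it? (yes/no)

yes

z = (139.9 − 55.43) / 26.71 = 3.16.
|z| = 3.16 > 3.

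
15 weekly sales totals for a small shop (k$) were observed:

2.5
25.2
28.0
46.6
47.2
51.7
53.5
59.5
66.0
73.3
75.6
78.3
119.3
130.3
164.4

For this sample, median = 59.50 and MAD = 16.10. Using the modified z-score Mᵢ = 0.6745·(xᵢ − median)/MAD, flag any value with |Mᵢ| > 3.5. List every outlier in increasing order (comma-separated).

164.4

|Mᵢ| > 3.5 ⇔ |xᵢ − 59.50| > 3.5·16.10/0.6745 = 83.54.
So outliers lie outside [-24.04, 143.04].
164.4: M = 4.39 → outlier.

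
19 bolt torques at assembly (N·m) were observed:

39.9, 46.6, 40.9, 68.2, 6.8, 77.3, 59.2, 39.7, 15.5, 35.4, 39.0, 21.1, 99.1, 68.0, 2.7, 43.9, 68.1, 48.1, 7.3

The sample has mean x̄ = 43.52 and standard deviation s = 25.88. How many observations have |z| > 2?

1

Cutoffs: x̄ ± 2s = [-8.24, 95.28].
Outside the cutoffs: 99.1.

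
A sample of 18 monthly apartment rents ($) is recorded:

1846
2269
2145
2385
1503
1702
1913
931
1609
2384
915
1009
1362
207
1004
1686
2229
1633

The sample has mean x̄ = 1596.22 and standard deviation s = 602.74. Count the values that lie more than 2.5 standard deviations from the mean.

Cutoffs: x̄ ± 2.5s = [89.37, 3103.07].
Every value lies within the cutoffs.

0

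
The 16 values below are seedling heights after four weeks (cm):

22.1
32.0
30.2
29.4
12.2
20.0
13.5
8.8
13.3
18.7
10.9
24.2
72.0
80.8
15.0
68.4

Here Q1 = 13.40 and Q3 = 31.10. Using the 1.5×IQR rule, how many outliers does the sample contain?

IQR = 17.70; fences at 13.40 − 26.55 = -13.15 and 31.10 + 26.55 = 57.65.
Outside the cutoffs: 68.4, 72.0, 80.8.

3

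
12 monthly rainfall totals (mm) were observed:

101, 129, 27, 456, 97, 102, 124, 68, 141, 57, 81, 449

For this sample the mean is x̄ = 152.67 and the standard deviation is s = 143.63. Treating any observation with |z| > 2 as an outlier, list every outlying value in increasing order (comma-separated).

Cutoffs at x̄ ± 2s: 152.67 ± 2·143.63 = [-134.59, 439.93].
449: z = 2.06, |z| > 2 → outlier.
456: z = 2.11, |z| > 2 → outlier.
Every other value lies within [-134.59, 439.93].

449, 456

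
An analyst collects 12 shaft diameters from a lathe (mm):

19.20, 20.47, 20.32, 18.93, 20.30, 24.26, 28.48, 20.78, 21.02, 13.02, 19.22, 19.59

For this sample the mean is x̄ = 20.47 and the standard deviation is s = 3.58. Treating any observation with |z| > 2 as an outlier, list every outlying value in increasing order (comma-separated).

13.02, 28.48

Cutoffs at x̄ ± 2s: 20.47 ± 2·3.58 = [13.31, 27.63].
13.02: z = -2.08, |z| > 2 → outlier.
28.48: z = 2.24, |z| > 2 → outlier.
Every other value lies within [13.31, 27.63].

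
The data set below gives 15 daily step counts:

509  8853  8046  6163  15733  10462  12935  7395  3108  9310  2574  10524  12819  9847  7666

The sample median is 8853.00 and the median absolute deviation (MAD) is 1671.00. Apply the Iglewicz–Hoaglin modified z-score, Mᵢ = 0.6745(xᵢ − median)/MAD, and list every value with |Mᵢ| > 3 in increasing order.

509

|Mᵢ| > 3 ⇔ |xᵢ − 8853.00| > 3·1671.00/0.6745 = 7432.17.
So outliers lie outside [1420.83, 16285.17].
509: M = -3.37 → outlier.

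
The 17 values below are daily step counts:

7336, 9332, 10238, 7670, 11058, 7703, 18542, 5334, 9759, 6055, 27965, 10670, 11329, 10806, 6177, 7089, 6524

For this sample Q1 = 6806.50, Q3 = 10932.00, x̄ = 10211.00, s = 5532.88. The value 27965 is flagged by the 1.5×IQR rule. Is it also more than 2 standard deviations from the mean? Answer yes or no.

z = (27965 − 10211.00) / 5532.88 = 3.21.
|z| = 3.21 > 2.

yes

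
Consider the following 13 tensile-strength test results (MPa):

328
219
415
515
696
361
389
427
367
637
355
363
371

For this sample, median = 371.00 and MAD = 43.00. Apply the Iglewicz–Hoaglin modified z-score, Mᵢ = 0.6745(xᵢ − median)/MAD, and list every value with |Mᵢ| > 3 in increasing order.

637, 696

|Mᵢ| > 3 ⇔ |xᵢ − 371.00| > 3·43.00/0.6745 = 191.25.
So outliers lie outside [179.75, 562.25].
637: M = 4.17 → outlier.
696: M = 5.10 → outlier.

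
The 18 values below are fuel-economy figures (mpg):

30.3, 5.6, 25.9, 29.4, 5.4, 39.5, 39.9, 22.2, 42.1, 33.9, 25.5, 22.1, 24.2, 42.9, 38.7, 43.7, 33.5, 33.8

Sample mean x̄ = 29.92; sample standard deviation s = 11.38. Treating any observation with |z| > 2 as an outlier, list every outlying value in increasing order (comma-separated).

5.4, 5.6

Cutoffs at x̄ ± 2s: 29.92 ± 2·11.38 = [7.16, 52.68].
5.4: z = -2.15, |z| > 2 → outlier.
5.6: z = -2.14, |z| > 2 → outlier.
Every other value lies within [7.16, 52.68].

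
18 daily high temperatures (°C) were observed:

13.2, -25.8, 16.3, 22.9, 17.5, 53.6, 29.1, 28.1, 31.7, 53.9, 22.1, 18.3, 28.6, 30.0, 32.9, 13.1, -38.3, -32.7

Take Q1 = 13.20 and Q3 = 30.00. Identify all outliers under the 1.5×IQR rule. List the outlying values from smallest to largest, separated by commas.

-38.3, -32.7, -25.8

IQR = Q3 − Q1 = 30.00 − 13.20 = 16.80.
Lower fence = Q1 − 1.5·IQR = 13.20 − 25.20 = -12.00.
Upper fence = Q3 + 1.5·IQR = 30.00 + 25.20 = 55.20.
-38.3 < -12.00 → outlier.
-32.7 < -12.00 → outlier.
-25.8 < -12.00 → outlier.
All remaining values lie within [-12.00, 55.20].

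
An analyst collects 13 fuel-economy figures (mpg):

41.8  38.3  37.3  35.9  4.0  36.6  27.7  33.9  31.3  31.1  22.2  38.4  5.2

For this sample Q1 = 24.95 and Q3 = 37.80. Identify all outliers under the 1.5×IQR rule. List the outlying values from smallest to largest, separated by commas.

IQR = Q3 − Q1 = 37.80 − 24.95 = 12.85.
Lower fence = Q1 − 1.5·IQR = 24.95 − 19.275 = 5.675.
Upper fence = Q3 + 1.5·IQR = 37.80 + 19.275 = 57.075.
4.0 < 5.675 → outlier.
5.2 < 5.675 → outlier.
All remaining values lie within [5.675, 57.075].

4.0, 5.2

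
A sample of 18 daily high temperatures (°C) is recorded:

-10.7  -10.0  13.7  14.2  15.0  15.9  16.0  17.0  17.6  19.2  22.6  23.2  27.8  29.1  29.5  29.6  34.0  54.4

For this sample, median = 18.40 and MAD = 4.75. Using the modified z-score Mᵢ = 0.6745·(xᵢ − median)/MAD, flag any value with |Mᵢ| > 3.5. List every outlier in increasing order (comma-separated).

-10.7, -10.0, 54.4

|Mᵢ| > 3.5 ⇔ |xᵢ − 18.40| > 3.5·4.75/0.6745 = 24.65.
So outliers lie outside [-6.25, 43.05].
-10.7: M = -4.13 → outlier.
-10.0: M = -4.03 → outlier.
54.4: M = 5.11 → outlier.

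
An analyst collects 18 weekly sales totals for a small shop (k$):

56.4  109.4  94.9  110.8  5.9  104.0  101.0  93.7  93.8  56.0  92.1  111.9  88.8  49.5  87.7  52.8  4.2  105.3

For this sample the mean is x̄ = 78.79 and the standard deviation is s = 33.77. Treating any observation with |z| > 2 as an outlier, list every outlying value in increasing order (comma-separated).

4.2, 5.9

Cutoffs at x̄ ± 2s: 78.79 ± 2·33.77 = [11.25, 146.33].
4.2: z = -2.21, |z| > 2 → outlier.
5.9: z = -2.16, |z| > 2 → outlier.
Every other value lies within [11.25, 146.33].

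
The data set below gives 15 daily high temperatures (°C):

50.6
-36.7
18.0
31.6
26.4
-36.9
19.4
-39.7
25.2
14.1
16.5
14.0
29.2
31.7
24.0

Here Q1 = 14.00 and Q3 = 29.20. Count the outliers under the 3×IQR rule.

IQR = 15.20; fences at 14.00 − 45.60 = -31.60 and 29.20 + 45.60 = 74.80.
Outside the cutoffs: -39.7, -36.9, -36.7.

3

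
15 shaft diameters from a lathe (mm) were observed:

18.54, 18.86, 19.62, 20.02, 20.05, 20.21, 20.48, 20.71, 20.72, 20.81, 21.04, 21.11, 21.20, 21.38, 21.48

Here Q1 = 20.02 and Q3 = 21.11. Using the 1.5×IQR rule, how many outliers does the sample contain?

0

IQR = 1.09; fences at 20.02 − 1.635 = 18.385 and 21.11 + 1.635 = 22.745.
Every value lies within the cutoffs.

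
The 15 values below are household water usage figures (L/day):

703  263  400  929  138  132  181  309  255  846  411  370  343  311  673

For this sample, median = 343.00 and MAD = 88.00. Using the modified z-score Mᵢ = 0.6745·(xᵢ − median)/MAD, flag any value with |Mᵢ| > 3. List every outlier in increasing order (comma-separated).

|Mᵢ| > 3 ⇔ |xᵢ − 343.00| > 3·88.00/0.6745 = 391.40.
So outliers lie outside [-48.40, 734.40].
846: M = 3.86 → outlier.
929: M = 4.49 → outlier.

846, 929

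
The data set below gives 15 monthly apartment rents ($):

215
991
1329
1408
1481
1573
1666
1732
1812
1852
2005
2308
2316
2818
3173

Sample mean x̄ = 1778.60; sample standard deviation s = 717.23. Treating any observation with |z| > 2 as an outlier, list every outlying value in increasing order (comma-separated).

Cutoffs at x̄ ± 2s: 1778.60 ± 2·717.23 = [344.14, 3213.06].
215: z = -2.18, |z| > 2 → outlier.
Every other value lies within [344.14, 3213.06].

215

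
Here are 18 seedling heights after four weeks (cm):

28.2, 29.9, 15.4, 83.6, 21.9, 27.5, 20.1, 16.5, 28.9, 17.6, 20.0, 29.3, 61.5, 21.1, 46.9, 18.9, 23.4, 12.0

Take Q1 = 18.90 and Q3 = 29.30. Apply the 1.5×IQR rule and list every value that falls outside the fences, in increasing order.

IQR = Q3 − Q1 = 29.30 − 18.90 = 10.40.
Lower fence = Q1 − 1.5·IQR = 18.90 − 15.60 = 3.30.
Upper fence = Q3 + 1.5·IQR = 29.30 + 15.60 = 44.90.
46.9 > 44.90 → outlier.
61.5 > 44.90 → outlier.
83.6 > 44.90 → outlier.
All remaining values lie within [3.30, 44.90].

46.9, 61.5, 83.6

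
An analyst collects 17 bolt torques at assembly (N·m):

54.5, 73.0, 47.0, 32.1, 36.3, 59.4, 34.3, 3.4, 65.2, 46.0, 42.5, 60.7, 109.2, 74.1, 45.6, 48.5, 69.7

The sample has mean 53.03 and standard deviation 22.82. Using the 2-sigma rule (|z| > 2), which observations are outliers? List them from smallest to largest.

Cutoffs at x̄ ± 2s: 53.03 ± 2·22.82 = [7.39, 98.67].
3.4: z = -2.17, |z| > 2 → outlier.
109.2: z = 2.46, |z| > 2 → outlier.
Every other value lies within [7.39, 98.67].

3.4, 109.2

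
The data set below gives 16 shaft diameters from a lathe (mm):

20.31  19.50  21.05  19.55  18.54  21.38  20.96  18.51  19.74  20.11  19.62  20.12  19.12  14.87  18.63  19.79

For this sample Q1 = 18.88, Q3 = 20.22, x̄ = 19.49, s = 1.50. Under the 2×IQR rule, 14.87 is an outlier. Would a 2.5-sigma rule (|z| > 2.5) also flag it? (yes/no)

yes

z = (14.87 − 19.49) / 1.50 = -3.08.
|z| = 3.08 > 2.5.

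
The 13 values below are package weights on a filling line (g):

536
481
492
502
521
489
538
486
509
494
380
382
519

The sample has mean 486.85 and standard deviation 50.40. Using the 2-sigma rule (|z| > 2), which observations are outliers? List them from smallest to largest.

Cutoffs at x̄ ± 2s: 486.85 ± 2·50.40 = [386.05, 587.65].
380: z = -2.12, |z| > 2 → outlier.
382: z = -2.08, |z| > 2 → outlier.
Every other value lies within [386.05, 587.65].

380, 382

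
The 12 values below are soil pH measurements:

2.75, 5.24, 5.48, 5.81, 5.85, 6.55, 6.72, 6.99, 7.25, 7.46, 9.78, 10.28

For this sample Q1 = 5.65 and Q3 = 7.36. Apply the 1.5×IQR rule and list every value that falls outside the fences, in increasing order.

IQR = Q3 − Q1 = 7.36 − 5.65 = 1.71.
Lower fence = Q1 − 1.5·IQR = 5.65 − 2.565 = 3.085.
Upper fence = Q3 + 1.5·IQR = 7.36 + 2.565 = 9.925.
2.75 < 3.085 → outlier.
10.28 > 9.925 → outlier.
All remaining values lie within [3.085, 9.925].

2.75, 10.28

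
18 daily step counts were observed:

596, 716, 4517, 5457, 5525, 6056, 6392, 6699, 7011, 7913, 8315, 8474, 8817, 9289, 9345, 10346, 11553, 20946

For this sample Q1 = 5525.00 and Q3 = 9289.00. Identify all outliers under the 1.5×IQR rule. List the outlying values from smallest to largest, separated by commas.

IQR = Q3 − Q1 = 9289.00 − 5525.00 = 3764.00.
Lower fence = Q1 − 1.5·IQR = 5525.00 − 5646.00 = -121.00.
Upper fence = Q3 + 1.5·IQR = 9289.00 + 5646.00 = 14935.00.
20946 > 14935.00 → outlier.
All remaining values lie within [-121.00, 14935.00].

20946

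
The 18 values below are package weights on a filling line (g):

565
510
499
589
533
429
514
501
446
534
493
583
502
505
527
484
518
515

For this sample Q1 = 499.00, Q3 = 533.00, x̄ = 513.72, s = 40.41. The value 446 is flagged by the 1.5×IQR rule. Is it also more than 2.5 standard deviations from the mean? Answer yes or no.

no

z = (446 − 513.72) / 40.41 = -1.68.
|z| = 1.68 ≤ 2.5.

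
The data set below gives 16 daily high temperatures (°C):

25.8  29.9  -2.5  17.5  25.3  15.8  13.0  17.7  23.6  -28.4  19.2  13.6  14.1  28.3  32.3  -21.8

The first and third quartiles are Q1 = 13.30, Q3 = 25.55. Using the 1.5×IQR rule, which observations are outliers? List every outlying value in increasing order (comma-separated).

-28.4, -21.8

IQR = Q3 − Q1 = 25.55 − 13.30 = 12.25.
Lower fence = Q1 − 1.5·IQR = 13.30 − 18.375 = -5.075.
Upper fence = Q3 + 1.5·IQR = 25.55 + 18.375 = 43.925.
-28.4 < -5.075 → outlier.
-21.8 < -5.075 → outlier.
All remaining values lie within [-5.075, 43.925].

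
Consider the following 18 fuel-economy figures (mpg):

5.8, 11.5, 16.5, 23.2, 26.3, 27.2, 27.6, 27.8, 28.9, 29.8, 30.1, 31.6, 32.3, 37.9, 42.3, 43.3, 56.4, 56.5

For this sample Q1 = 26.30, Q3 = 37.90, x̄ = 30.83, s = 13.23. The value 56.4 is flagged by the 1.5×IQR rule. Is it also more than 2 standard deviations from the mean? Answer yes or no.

z = (56.4 − 30.83) / 13.23 = 1.93.
|z| = 1.93 ≤ 2.

no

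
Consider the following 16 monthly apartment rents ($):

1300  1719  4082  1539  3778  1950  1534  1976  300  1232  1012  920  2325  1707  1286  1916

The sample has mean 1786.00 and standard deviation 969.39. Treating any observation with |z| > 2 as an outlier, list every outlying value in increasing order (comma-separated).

Cutoffs at x̄ ± 2s: 1786.00 ± 2·969.39 = [-152.78, 3724.78].
3778: z = 2.05, |z| > 2 → outlier.
4082: z = 2.37, |z| > 2 → outlier.
Every other value lies within [-152.78, 3724.78].

3778, 4082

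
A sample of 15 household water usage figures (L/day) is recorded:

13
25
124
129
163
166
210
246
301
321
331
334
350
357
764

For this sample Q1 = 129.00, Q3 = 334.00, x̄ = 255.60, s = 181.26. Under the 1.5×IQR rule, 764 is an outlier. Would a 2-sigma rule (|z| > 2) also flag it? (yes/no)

z = (764 − 255.60) / 181.26 = 2.80.
|z| = 2.80 > 2.

yes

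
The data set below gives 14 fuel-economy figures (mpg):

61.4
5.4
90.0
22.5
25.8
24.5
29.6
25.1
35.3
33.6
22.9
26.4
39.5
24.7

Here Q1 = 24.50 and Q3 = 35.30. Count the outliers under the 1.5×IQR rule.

IQR = 10.80; fences at 24.50 − 16.20 = 8.30 and 35.30 + 16.20 = 51.50.
Outside the cutoffs: 5.4, 61.4, 90.0.

3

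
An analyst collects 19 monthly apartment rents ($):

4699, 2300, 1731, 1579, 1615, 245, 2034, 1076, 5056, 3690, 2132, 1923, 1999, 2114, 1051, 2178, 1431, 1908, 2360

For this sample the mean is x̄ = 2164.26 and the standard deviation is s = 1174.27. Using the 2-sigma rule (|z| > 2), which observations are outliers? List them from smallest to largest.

Cutoffs at x̄ ± 2s: 2164.26 ± 2·1174.27 = [-184.28, 4512.80].
4699: z = 2.16, |z| > 2 → outlier.
5056: z = 2.46, |z| > 2 → outlier.
Every other value lies within [-184.28, 4512.80].

4699, 5056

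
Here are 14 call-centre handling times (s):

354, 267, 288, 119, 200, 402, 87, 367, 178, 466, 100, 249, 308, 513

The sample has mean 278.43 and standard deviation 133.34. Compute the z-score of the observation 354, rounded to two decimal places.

0.57

z = (354 − 278.43) / 133.34 = 0.57.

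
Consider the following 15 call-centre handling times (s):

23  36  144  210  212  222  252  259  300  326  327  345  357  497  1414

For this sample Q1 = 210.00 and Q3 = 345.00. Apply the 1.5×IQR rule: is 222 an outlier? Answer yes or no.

no

IQR = Q3 − Q1 = 345.00 − 210.00 = 135.00.
Lower fence = Q1 − 1.5·IQR = 210.00 − 202.50 = 7.50.
Upper fence = Q3 + 1.5·IQR = 345.00 + 202.50 = 547.50.
222 lies within [7.50, 547.50].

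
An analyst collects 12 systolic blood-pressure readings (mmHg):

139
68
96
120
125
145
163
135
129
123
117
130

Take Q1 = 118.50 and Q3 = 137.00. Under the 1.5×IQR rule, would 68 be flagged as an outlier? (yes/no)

yes

IQR = Q3 − Q1 = 137.00 − 118.50 = 18.50.
Lower fence = Q1 − 1.5·IQR = 118.50 − 27.75 = 90.75.
Upper fence = Q3 + 1.5·IQR = 137.00 + 27.75 = 164.75.
68 lies below the lower fence.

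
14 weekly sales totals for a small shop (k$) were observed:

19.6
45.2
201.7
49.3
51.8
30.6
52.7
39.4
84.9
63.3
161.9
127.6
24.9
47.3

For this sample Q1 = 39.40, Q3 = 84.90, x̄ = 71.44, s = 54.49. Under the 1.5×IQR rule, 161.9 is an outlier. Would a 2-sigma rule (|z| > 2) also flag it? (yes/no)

no

z = (161.9 − 71.44) / 54.49 = 1.66.
|z| = 1.66 ≤ 2.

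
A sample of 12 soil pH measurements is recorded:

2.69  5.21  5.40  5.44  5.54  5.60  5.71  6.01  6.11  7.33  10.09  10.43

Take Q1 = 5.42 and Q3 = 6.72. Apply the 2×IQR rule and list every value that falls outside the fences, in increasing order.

2.69, 10.09, 10.43

IQR = Q3 − Q1 = 6.72 − 5.42 = 1.30.
Lower fence = Q1 − 2·IQR = 5.42 − 2.60 = 2.82.
Upper fence = Q3 + 2·IQR = 6.72 + 2.60 = 9.32.
2.69 < 2.82 → outlier.
10.09 > 9.32 → outlier.
10.43 > 9.32 → outlier.
All remaining values lie within [2.82, 9.32].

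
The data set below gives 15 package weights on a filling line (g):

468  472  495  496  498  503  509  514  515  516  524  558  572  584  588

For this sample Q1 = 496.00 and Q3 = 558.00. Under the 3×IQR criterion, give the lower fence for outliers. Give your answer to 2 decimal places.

310.00

IQR = Q3 − Q1 = 558.00 − 496.00 = 62.00.
Lower fence = Q1 − 3·IQR = 496.00 − 186.00 = 310.00.
Upper fence = Q3 + 3·IQR = 558.00 + 186.00 = 744.00.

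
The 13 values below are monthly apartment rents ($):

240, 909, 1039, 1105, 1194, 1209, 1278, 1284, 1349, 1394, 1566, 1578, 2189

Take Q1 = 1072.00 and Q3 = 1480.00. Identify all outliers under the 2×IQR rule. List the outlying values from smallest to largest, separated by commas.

240

IQR = Q3 − Q1 = 1480.00 − 1072.00 = 408.00.
Lower fence = Q1 − 2·IQR = 1072.00 − 816.00 = 256.00.
Upper fence = Q3 + 2·IQR = 1480.00 + 816.00 = 2296.00.
240 < 256.00 → outlier.
All remaining values lie within [256.00, 2296.00].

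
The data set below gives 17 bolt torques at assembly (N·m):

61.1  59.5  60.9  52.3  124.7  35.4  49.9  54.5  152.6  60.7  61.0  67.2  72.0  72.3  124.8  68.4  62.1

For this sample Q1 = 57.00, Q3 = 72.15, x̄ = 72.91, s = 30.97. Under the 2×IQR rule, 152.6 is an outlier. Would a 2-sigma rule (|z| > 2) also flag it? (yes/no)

z = (152.6 − 72.91) / 30.97 = 2.57.
|z| = 2.57 > 2.

yes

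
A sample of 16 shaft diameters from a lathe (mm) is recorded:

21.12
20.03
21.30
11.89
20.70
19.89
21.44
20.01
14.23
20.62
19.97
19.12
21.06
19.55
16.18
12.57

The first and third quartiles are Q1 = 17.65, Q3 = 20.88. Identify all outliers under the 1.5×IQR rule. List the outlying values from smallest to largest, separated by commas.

IQR = Q3 − Q1 = 20.88 − 17.65 = 3.23.
Lower fence = Q1 − 1.5·IQR = 17.65 − 4.845 = 12.805.
Upper fence = Q3 + 1.5·IQR = 20.88 + 4.845 = 25.725.
11.89 < 12.805 → outlier.
12.57 < 12.805 → outlier.
All remaining values lie within [12.805, 25.725].

11.89, 12.57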